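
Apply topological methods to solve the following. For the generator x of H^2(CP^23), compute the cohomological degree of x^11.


|x| = 2 in H^*(CP^n).
|x^11| = 11 * |x| = 11 * 2 = 22

22


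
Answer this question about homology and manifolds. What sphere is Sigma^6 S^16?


Each suspension raises dimension by 1: Sigma S^n = S^{n+1}.
Sigma^6 S^16 = S^{16+6} = S^22

22


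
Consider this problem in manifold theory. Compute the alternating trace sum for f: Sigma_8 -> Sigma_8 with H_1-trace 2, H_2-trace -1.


L(f) = tr(f_0*) - tr(f_1*) + tr(f_2*).
= 1 - (2) + (-1)
= -2

-2


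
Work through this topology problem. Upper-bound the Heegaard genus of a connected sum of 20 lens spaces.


Heegaard genus satisfies g(A#B) <= g(A) + g(B).
Each lens space has g = 1.
Upper bound: 20 * 1 = 20

20


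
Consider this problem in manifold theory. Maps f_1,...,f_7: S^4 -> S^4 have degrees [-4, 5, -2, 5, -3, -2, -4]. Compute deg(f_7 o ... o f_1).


Degree is multiplicative: deg(composition) = product of degrees.
= (-4) * (5) * (-2) * (5) * (-3) * (-2) * (-4) = -4800

-4800


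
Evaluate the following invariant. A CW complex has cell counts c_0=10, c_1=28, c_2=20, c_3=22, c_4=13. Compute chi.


chi = sum_k (-1)^k c_k.
= (-1)^0*10 + (-1)^1*28 + (-1)^2*20 + (-1)^3*22 + (-1)^4*13
= (10) + (-28) + (20) + (-22) + (13)
= -7

-7


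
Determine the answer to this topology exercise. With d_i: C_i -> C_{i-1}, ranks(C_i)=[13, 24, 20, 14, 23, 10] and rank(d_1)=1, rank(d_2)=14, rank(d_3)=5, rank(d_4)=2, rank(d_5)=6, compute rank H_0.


rank H_k = rank(ker d_k) - rank(im d_{k+1}).
rank(ker d_0) = rank(C_0) - rank(d_0) = 13 - 0 = 13.
rank(im d_{0+1}) = 1.
rank H_0 = 13 - 1 = 12

12


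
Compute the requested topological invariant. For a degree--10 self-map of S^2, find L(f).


On S^2: L(f) = tr(f_0*) + (-1)^2 tr(f_2*) = 1 + (-1)^2 * deg(f).
L(f) = 1 + (-1)^2 * -10 = 1 + -10 = -9

-9


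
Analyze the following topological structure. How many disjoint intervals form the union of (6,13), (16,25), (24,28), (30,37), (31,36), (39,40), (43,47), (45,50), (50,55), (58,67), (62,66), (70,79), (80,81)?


Sort and merge overlapping open intervals.
Merged: (6,13), (16,28), (30,37), (39,40), (43,50), (50,55), (58,67), (70,79), (80,81).
Number of components = 9

9


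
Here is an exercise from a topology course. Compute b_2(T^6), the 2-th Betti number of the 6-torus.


By the Kunneth formula, b_k(T^n) = C(n,k).
b_2(T^6) = C(6,2).
C(6,2) = 6!/(2!*4!) = 15

15


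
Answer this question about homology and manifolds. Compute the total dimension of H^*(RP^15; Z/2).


H^k(RP^15; Z/2) = Z/2 for each 0 <= k <= 15.
Total dimension = 15 + 1 = 16

16


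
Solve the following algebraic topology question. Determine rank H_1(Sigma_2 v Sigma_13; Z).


For a wedge: H_1(A v B) = H_1(A) + H_1(B).
b_1(Sigma_2) = 4, b_1(Sigma_13) = 26.
b_1 = 4 + 26 = 30

30


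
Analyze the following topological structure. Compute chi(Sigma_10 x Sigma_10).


chi(Sigma_10) = 2 - 2*10 = -18
chi(Sigma_10) = 2 - 2*10 = -18
chi(product) = (-18) * (-18) = 324

324


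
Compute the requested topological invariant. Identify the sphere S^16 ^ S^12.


S^m ^ S^n = S^{m+n}.
k = 16 + 12 = 28

28


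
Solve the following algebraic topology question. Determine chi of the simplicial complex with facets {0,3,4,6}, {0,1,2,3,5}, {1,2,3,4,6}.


Enumerate all faces; f-vector: f_0=7, f_1=19, f_2=22, f_3=11, f_4=2.
chi = sum (-1)^k f_k = 1

1


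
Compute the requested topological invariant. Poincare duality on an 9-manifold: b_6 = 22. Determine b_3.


Poincare duality for closed orientable n-manifolds: b_k = b_{n-k}.
Here n = 9, so b_3 = b_6 = 22

22


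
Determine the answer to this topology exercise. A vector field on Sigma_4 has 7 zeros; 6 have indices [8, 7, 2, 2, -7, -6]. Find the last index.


Poincare-Hopf: sum of indices = chi(M).
chi(Sigma_4) = 2 - 2*4 = -6.
Sum of known indices = 6.
x = chi - (sum known) = -6 - (6) = -12

-12


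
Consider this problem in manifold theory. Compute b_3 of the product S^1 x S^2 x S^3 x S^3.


Each S^d has Poincare polynomial 1 + t^d.
The product S^1 x S^2 x S^3 x S^3 has Poincare polynomial prod(1+t^d_i).
Expanding: b_0=1, b_1=1, b_2=1, b_3=3, b_4=2, b_5=2, b_6=3, b_7=1, b_8=1, b_9=1.
b_3 = 3

3


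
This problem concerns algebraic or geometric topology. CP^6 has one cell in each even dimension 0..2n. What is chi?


CP^6 has one cell in each even dimension 0, 2, ..., 2*6 (6+1 cells total).
All cells are even-dimensional, so chi = number of cells.
chi = 6 + 1 = 7

7


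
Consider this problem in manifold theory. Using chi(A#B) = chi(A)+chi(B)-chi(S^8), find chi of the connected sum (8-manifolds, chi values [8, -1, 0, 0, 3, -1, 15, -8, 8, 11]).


For n-manifolds: chi(A#B) = chi(A) + chi(B) - chi(S^8).
chi(S^8) = 1 + (-1)^8 = 2.
chi(#) = (sum chi_i) - (10-1)*chi(S^8) = 35 - 9*2 = 17

17


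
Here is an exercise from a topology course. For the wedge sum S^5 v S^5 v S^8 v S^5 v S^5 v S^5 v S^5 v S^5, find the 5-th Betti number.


For a wedge of spheres, H_k (k>0) is free on one generator per sphere of dimension k.
Spheres of dimension 5: count = 7.
b_5 = 7

7


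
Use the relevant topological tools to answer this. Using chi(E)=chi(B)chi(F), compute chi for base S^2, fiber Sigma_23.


chi(S^2) = 2 (n even), chi(Sigma_23) = 2 - 2*23 = -44.
chi(E) = 2 * (-44) = -88

-88


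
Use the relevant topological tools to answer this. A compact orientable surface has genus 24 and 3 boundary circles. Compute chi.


For a compact orientable surface with genus g and b boundary components: chi = 2 - 2g - b.
chi = 2 - 2*24 - 3 = 2 - 48 - 3 = -49

-49


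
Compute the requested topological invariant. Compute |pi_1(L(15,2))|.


pi_1(L(p,q)) = Z/pZ for any q coprime to p.
|pi_1(L(15,2))| = 15

15


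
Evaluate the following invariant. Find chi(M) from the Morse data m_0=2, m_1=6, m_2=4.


Morse theory: chi(M) = sum_k (-1)^k m_k where m_k = #(index-k critical points).
= (2) + (-6) + (4) = 0

0


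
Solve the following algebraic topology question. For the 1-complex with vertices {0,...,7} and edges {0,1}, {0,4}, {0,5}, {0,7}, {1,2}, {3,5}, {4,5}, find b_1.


b_1 = E - V + (number of components).
E = 7, V = 8, components = 2.
b_1 = 7 - 8 + 2 = 1

1


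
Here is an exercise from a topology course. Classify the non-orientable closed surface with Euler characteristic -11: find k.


chi = 2 - k for closed non-orientable surfaces with k crosscaps.
-11 = 2 - k
k = 2 - (-11) = 13

13


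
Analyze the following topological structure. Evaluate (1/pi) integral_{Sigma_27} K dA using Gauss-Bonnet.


Gauss-Bonnet: integral K dA = 2*pi*chi(M).
chi(Sigma_27) = 2 - 2*27 = -52.
(integral K dA)/pi = 2*chi = 2*(-52) = -104

-104


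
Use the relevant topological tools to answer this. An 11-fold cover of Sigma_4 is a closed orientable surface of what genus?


For an n-sheeted cover: chi(E) = n * chi(B).
chi(Sigma_4) = 2 - 2*4 = -6.
chi(E) = 11 * (-6) = -66.
genus(E) = (2 - chi(E))/2 = (2 - (-66))/2 = 68/2 = 34

34


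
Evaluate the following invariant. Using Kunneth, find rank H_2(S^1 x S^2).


Each S^d has Poincare polynomial 1 + t^d.
The product S^1 x S^2 has Poincare polynomial prod(1+t^d_i).
Expanding: b_0=1, b_1=1, b_2=1, b_3=1.
b_2 = 1

1


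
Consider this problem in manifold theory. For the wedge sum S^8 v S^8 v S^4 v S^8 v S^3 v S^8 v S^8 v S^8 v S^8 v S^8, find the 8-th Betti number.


For a wedge of spheres, H_k (k>0) is free on one generator per sphere of dimension k.
Spheres of dimension 8: count = 8.
b_8 = 8

8


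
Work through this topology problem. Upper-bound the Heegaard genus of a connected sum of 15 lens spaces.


Heegaard genus satisfies g(A#B) <= g(A) + g(B).
Each lens space has g = 1.
Upper bound: 15 * 1 = 15

15


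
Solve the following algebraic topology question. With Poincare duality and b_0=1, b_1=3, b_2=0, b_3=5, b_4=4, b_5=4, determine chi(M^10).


By Poincare duality b_k = b_{10-k}, so full Betti numbers: b_0=1, b_1=3, b_2=0, b_3=5, b_4=4, b_5=4, b_6=4, b_7=5, b_8=0, b_9=3, b_10=1.
chi = sum (-1)^k b_k = -10

-10


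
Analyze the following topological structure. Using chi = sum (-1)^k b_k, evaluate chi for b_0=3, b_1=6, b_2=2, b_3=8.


chi = sum_k (-1)^k b_k.
= (3) + (-6) + (2) + (-8)
= -9

-9


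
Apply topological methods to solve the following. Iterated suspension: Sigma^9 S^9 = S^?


Each suspension raises dimension by 1: Sigma S^n = S^{n+1}.
Sigma^9 S^9 = S^{9+9} = S^18

18


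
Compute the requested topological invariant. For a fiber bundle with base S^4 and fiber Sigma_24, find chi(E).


chi(S^4) = 2 (n even), chi(Sigma_24) = 2 - 2*24 = -46.
chi(E) = 2 * (-46) = -92

-92


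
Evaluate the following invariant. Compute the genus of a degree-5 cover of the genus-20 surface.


For an n-sheeted cover: chi(E) = n * chi(B).
chi(Sigma_20) = 2 - 2*20 = -38.
chi(E) = 5 * (-38) = -190.
genus(E) = (2 - chi(E))/2 = (2 - (-190))/2 = 192/2 = 96

96


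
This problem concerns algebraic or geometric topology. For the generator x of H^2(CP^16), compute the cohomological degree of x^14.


|x| = 2 in H^*(CP^n).
|x^14| = 14 * |x| = 14 * 2 = 28

28


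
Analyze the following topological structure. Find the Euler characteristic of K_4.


K_4: V = 4, E = C(4,2) = 6.
chi = V - E = 4 - 6 = -2

-2


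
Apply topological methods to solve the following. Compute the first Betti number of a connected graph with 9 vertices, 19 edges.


For a connected graph: rank(pi_1) = b_1 = E - V + 1 = 1 - chi.
chi = V - E = 9 - 19 = -10.
rank = 1 - (-10) = 19 - 9 + 1 = 11

11


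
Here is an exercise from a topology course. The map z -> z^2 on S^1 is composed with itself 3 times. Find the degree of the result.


deg(f) = 2. Degree is multiplicative: deg(f^3) = (deg f)^3.
deg(f^3) = (2)^3 = 8

8


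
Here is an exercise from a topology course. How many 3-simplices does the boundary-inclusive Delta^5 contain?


Delta^5 has 5+1 vertices. A 3-face is a choice of 3+1 vertices.
f_3 = C(5+1, 3+1) = C(6,4) = 15

15


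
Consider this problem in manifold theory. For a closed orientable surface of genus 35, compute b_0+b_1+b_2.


For Sigma_35: b_0 = 1, b_1 = 2g = 70, b_2 = 1.
Total = 1 + 70 + 1 = 72

72


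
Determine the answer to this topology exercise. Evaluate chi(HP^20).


HP^20 has one cell in each dimension 0, 4, ..., 4*20 (20+1 cells, all even-dim).
chi = 20 + 1 = 21

21


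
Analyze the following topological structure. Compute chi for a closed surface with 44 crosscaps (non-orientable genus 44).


For a non-orientable closed surface with k crosscaps: chi = 2 - k.
Here k = 44.
chi = 2 - 44 = -42

-42


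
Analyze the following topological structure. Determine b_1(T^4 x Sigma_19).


pi_1(A x B) = pi_1(A) x pi_1(B); rank of abelianization = b_1.
b_1(T^4) = 4, b_1(Sigma_19) = 2*19 = 38.
b_1(product) = 4 + 38 = 42

42


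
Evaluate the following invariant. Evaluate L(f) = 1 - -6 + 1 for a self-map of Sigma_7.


L(f) = tr(f_0*) - tr(f_1*) + tr(f_2*).
= 1 - (-6) + (1)
= 8

8


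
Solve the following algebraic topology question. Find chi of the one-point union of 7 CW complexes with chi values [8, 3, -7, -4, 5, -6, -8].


chi(A v B) = chi(A) + chi(B) - 1 (one point identified).
For 7 spaces: chi = (sum chi_i) - (7 - 1).
sum = -9; chi = -9 - 6 = -15

-15


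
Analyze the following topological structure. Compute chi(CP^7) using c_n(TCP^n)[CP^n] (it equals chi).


For any closed oriented manifold, <e(TM),[M]> = chi(M).
chi(CP^7) = 7+1 = 8

8


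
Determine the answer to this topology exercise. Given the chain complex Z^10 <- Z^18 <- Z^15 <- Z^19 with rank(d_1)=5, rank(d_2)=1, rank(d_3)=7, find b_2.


rank H_k = rank(ker d_k) - rank(im d_{k+1}).
rank(ker d_2) = rank(C_2) - rank(d_2) = 15 - 1 = 14.
rank(im d_{2+1}) = 7.
rank H_2 = 14 - 7 = 7

7


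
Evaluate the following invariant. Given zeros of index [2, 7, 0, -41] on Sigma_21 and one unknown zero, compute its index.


Poincare-Hopf: sum of indices = chi(M).
chi(Sigma_21) = 2 - 2*21 = -40.
Sum of known indices = -32.
x = chi - (sum known) = -40 - (-32) = -8

-8


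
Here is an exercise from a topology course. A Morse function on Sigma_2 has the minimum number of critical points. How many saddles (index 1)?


A perfect Morse function has m_k = b_k.
For Sigma_2: b_0=1, b_1=2g=4, b_2=1.
Saddles m_1 = 2g = 4

4


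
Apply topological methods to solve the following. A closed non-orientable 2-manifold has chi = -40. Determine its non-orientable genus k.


chi = 2 - k for closed non-orientable surfaces with k crosscaps.
-40 = 2 - k
k = 2 - (-40) = 42

42


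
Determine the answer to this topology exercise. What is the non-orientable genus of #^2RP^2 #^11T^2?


Since a >= 1, the sum is non-orientable; each T^2 can be replaced by RP^2 # RP^2 (since T^2#RP^2 = 3RP^2).
Total crosscaps k = 2 + 2*11 = 24.
Check via chi: chi = 2*1 + 11*0 - (2+11-1)*2 = -22 = 2 - k = -22. Consistent.

24


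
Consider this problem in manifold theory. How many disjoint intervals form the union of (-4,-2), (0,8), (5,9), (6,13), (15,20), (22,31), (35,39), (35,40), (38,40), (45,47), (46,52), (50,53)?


Sort and merge overlapping open intervals.
Merged: (-4,-2), (0,13), (15,20), (22,31), (35,40), (45,53).
Number of components = 6

6


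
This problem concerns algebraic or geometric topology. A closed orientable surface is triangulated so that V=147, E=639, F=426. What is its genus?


chi = V - E + F = 147 - 639 + 426 = -66
For orientable closed surface: chi = 2 - 2g, so g = (2 - chi)/2.
g = (2 - (-66)) / 2 = 68 / 2 = 34

34


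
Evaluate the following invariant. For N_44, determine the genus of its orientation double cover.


chi(N_44) = 2 - 44 = -42.
Double cover: chi(Sigma_g) = 2 * chi(N_44) = 2*(-42) = -84.
2 - 2g = -84, so g = (2 - (-84))/2 = 86/2 = 43

43


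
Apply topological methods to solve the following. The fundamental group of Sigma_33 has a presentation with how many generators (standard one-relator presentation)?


Standard presentation: pi_1(Sigma_g) = <a_1,b_1,...,a_g,b_g | [a_1,b_1]...[a_g,b_g] = 1>.
Number of generators = 2g = 2*33 = 66

66


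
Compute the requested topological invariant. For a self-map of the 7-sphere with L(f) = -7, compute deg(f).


L(f) = 1 + (-1)^7 deg(f) on S^7.
-7 = 1 + (-1)^7 * deg(f)
(-1)^7 * deg(f) = -8
deg(f) = 8

8


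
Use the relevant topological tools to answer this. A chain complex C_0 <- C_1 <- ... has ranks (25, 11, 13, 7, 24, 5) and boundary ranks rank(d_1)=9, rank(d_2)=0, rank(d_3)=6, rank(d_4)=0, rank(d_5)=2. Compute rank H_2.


rank H_k = rank(ker d_k) - rank(im d_{k+1}).
rank(ker d_2) = rank(C_2) - rank(d_2) = 13 - 0 = 13.
rank(im d_{2+1}) = 6.
rank H_2 = 13 - 6 = 7

7


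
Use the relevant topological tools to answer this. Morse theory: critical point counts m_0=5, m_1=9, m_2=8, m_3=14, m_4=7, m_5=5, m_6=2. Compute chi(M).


Morse theory: chi(M) = sum_k (-1)^k m_k where m_k = #(index-k critical points).
= (5) + (-9) + (8) + (-14) + (7) + (-5) + (2) = -6

-6


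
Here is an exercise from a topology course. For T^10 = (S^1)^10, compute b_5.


By the Kunneth formula, b_k(T^n) = C(n,k).
b_5(T^10) = C(10,5).
C(10,5) = 10!/(5!*5!) = 252

252


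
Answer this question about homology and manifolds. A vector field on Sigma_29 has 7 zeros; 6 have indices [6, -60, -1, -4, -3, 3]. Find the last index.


Poincare-Hopf: sum of indices = chi(M).
chi(Sigma_29) = 2 - 2*29 = -56.
Sum of known indices = -59.
x = chi - (sum known) = -56 - (-59) = 3

3


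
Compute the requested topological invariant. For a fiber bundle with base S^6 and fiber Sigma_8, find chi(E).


chi(S^6) = 2 (n even), chi(Sigma_8) = 2 - 2*8 = -14.
chi(E) = 2 * (-14) = -28

-28


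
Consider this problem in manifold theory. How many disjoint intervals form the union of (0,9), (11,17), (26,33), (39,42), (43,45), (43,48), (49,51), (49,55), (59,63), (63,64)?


Sort and merge overlapping open intervals.
Merged: (0,9), (11,17), (26,33), (39,42), (43,48), (49,55), (59,63), (63,64).
Number of components = 8

8


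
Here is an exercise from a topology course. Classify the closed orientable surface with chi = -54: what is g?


chi = 2 - 2g for closed orientable surfaces.
-54 = 2 - 2g
2g = 2 - (-54) = 56
g = 28

28


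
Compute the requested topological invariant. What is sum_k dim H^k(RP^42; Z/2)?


H^k(RP^42; Z/2) = Z/2 for each 0 <= k <= 42.
Total dimension = 42 + 1 = 43

43


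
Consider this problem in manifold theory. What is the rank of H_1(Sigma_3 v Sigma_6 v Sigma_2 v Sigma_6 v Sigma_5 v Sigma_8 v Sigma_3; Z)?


For a wedge X v Y: reduced H_k(X v Y) = H_k(X) + H_k(Y).
Each Sigma_g contributes b_1 = 2g.
b_1 = 6 + 12 + 4 + 12 + 10 + 16 + 6 = 66

66


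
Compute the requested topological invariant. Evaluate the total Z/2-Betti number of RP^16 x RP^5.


dim H^*(RP^n; Z/2) = n+1 (one Z/2 in each degree 0..n).
Total Betti number is multiplicative.
Total = (16+1) * (5+1) = 17 * 6 = 102

102


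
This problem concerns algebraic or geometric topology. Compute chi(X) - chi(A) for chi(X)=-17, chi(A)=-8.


Relative Euler characteristic: chi(X, A) = chi(X) - chi(A).
= -17 - (-8) = -9

-9


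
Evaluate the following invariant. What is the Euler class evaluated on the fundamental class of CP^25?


For any closed oriented manifold, <e(TM),[M]> = chi(M).
chi(CP^25) = 25+1 = 26

26


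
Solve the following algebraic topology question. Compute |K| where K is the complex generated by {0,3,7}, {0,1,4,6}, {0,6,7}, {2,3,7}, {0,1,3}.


Each maximal simplex on m vertices has 2^m - 1 nonempty faces.
Take the union (dedupe shared faces).
Total distinct faces = 29

29


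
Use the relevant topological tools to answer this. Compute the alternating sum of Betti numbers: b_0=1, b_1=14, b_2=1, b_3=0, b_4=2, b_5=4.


chi = sum_k (-1)^k b_k.
= (1) + (-14) + (1) + (0) + (2) + (-4)
= -14

-14


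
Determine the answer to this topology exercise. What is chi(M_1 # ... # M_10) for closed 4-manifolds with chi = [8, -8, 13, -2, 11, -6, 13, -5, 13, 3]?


For n-manifolds: chi(A#B) = chi(A) + chi(B) - chi(S^4).
chi(S^4) = 1 + (-1)^4 = 2.
chi(#) = (sum chi_i) - (10-1)*chi(S^4) = 40 - 9*2 = 22

22


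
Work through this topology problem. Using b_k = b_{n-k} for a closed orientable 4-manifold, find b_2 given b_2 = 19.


Poincare duality for closed orientable n-manifolds: b_k = b_{n-k}.
Here n = 4, so b_2 = b_2 = 19

19


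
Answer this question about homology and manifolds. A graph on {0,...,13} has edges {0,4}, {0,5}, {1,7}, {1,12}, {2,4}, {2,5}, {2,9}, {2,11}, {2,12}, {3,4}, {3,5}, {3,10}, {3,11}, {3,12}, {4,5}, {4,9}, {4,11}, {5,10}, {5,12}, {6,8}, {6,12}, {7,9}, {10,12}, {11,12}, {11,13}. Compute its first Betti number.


b_1 = E - V + (number of components).
E = 25, V = 14, components = 1.
b_1 = 25 - 14 + 1 = 12

12


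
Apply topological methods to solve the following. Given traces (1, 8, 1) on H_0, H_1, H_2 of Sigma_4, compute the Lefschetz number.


L(f) = tr(f_0*) - tr(f_1*) + tr(f_2*).
= 1 - (8) + (1)
= -6

-6


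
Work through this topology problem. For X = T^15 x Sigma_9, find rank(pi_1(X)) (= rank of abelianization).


pi_1(A x B) = pi_1(A) x pi_1(B); rank of abelianization = b_1.
b_1(T^15) = 15, b_1(Sigma_9) = 2*9 = 18.
b_1(product) = 15 + 18 = 33

33


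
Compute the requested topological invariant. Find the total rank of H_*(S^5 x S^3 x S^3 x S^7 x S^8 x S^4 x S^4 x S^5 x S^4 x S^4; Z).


Total Betti number is multiplicative under products.
Each S^d (d>=1) has total Betti number 2.
There are 10 sphere factors.
Total = 2^10 = 1024

1024


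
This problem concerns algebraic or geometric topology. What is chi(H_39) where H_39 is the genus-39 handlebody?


A genus-g handlebody deformation retracts to a wedge of g circles.
chi(vee_g S^1) = 1 - g.
chi(H_39) = 1 - 39 = -38

-38


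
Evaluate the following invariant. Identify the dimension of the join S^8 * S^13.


Join of spheres: S^m * S^n = S^{m+n+1}.
dim = 8 + 13 + 1 = 22

22


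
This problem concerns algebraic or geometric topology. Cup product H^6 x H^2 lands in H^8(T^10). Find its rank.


Cup product: H^p x H^q -> H^{p+q}; here p+q = 6+2 = 8.
rank H^k(T^n) = C(n,k).
C(10,8) = 45

45


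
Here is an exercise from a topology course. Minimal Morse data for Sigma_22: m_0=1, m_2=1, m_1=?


A perfect Morse function has m_k = b_k.
For Sigma_22: b_0=1, b_1=2g=44, b_2=1.
Saddles m_1 = 2g = 44

44


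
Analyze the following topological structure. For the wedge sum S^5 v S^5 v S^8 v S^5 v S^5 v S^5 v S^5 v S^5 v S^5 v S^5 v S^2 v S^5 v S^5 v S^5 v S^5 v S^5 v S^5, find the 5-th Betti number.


For a wedge of spheres, H_k (k>0) is free on one generator per sphere of dimension k.
Spheres of dimension 5: count = 15.
b_5 = 15

15


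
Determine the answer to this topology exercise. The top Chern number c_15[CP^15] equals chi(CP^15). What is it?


For any closed oriented manifold, <e(TM),[M]> = chi(M).
chi(CP^15) = 15+1 = 16

16


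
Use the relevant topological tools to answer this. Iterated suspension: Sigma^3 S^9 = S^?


Each suspension raises dimension by 1: Sigma S^n = S^{n+1}.
Sigma^3 S^9 = S^{9+3} = S^12

12


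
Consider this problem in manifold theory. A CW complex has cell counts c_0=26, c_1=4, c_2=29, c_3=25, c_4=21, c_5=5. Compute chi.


chi = sum_k (-1)^k c_k.
= (-1)^0*26 + (-1)^1*4 + (-1)^2*29 + (-1)^3*25 + (-1)^4*21 + (-1)^5*5
= (26) + (-4) + (29) + (-25) + (21) + (-5)
= 42

42


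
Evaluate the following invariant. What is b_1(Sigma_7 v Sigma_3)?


For a wedge: H_1(A v B) = H_1(A) + H_1(B).
b_1(Sigma_7) = 14, b_1(Sigma_3) = 6.
b_1 = 14 + 6 = 20

20


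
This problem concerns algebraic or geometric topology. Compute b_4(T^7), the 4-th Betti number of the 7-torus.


By the Kunneth formula, b_k(T^n) = C(n,k).
b_4(T^7) = C(7,4).
C(7,4) = 7!/(4!*3!) = 35

35


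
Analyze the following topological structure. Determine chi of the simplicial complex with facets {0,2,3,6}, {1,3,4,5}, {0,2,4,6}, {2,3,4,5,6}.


Enumerate all faces; f-vector: f_0=7, f_1=17, f_2=18, f_3=8, f_4=1.
chi = sum (-1)^k f_k = 1

1


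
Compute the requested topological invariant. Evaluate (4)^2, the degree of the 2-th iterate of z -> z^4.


deg(f) = 4. Degree is multiplicative: deg(f^2) = (deg f)^2.
deg(f^2) = (4)^2 = 16

16


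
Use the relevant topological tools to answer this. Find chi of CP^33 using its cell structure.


CP^33 has one cell in each even dimension 0, 2, ..., 2*33 (33+1 cells total).
All cells are even-dimensional, so chi = number of cells.
chi = 33 + 1 = 34

34


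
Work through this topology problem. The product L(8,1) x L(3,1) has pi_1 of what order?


pi_1(X x Y) = pi_1(X) x pi_1(Y).
pi_1(L(8,1)) = Z/8, pi_1(L(3,1)) = Z/3.
|Z/8 x Z/3| = 8 * 3 = 24

24


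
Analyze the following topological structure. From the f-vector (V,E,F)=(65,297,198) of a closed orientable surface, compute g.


chi = V - E + F = 65 - 297 + 198 = -34
For orientable closed surface: chi = 2 - 2g, so g = (2 - chi)/2.
g = (2 - (-34)) / 2 = 36 / 2 = 18

18


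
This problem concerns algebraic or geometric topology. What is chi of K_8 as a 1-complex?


K_8: V = 8, E = C(8,2) = 28.
chi = V - E = 8 - 28 = -20

-20


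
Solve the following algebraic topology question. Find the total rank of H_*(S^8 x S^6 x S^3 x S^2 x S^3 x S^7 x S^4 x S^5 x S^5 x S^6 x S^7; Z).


Total Betti number is multiplicative under products.
Each S^d (d>=1) has total Betti number 2.
There are 11 sphere factors.
Total = 2^11 = 2048

2048


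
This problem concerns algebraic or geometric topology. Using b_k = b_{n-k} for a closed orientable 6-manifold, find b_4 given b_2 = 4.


Poincare duality for closed orientable n-manifolds: b_k = b_{n-k}.
Here n = 6, so b_4 = b_2 = 4

4


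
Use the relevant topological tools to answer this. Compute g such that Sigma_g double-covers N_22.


chi(N_22) = 2 - 22 = -20.
Double cover: chi(Sigma_g) = 2 * chi(N_22) = 2*(-20) = -40.
2 - 2g = -40, so g = (2 - (-40))/2 = 42/2 = 21

21


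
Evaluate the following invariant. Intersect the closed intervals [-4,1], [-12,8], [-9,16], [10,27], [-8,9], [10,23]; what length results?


Intersection = [max(a_i), min(b_i)] = [10, 1].
Since 10 > 1, the intersection is empty.
Length = 0

0


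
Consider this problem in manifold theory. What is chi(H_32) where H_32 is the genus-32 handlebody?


A genus-g handlebody deformation retracts to a wedge of g circles.
chi(vee_g S^1) = 1 - g.
chi(H_32) = 1 - 32 = -31

-31


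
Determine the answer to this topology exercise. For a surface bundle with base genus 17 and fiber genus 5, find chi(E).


For a fiber bundle F -> E -> B (with CW structure): chi(E) = chi(B) * chi(F).
chi(Sigma_17) = -32, chi(Sigma_5) = -8.
chi(E) = (-32) * (-8) = 256

256


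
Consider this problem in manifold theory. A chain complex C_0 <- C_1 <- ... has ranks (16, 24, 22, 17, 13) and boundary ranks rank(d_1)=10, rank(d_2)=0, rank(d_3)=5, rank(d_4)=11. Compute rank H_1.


rank H_k = rank(ker d_k) - rank(im d_{k+1}).
rank(ker d_1) = rank(C_1) - rank(d_1) = 24 - 10 = 14.
rank(im d_{1+1}) = 0.
rank H_1 = 14 - 0 = 14

14


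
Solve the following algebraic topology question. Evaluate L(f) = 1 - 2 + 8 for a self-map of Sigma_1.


L(f) = tr(f_0*) - tr(f_1*) + tr(f_2*).
= 1 - (2) + (8)
= 7

7


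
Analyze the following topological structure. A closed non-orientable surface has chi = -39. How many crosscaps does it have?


chi = 2 - k for closed non-orientable surfaces with k crosscaps.
-39 = 2 - k
k = 2 - (-39) = 41

41


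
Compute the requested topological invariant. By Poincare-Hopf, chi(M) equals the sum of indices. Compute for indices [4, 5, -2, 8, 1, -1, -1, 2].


Poincare-Hopf: chi(M) = sum of indices of zeros.
chi = (4) + (5) + (-2) + (8) + (1) + (-1) + (-1) + (2) = 16

16


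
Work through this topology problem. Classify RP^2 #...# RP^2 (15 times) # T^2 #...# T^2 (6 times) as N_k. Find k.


Since a >= 1, the sum is non-orientable; each T^2 can be replaced by RP^2 # RP^2 (since T^2#RP^2 = 3RP^2).
Total crosscaps k = 15 + 2*6 = 27.
Check via chi: chi = 15*1 + 6*0 - (15+6-1)*2 = -25 = 2 - k = -25. Consistent.

27


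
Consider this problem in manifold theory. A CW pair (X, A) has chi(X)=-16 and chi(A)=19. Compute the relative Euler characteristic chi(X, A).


Relative Euler characteristic: chi(X, A) = chi(X) - chi(A).
= -16 - (19) = -35

-35


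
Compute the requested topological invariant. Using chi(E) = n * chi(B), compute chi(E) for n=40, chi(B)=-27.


For a finite covering: chi(E) = (number of sheets) * chi(B).
chi(E) = 40 * (-27) = -1080

-1080


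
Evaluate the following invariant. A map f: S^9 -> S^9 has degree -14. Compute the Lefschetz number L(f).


On S^9: L(f) = tr(f_0*) + (-1)^9 tr(f_9*) = 1 + (-1)^9 * deg(f).
L(f) = 1 + (-1)^9 * -14 = 1 + 14 = 15

15


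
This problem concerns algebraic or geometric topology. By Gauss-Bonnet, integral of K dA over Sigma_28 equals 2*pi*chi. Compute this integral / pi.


Gauss-Bonnet: integral K dA = 2*pi*chi(M).
chi(Sigma_28) = 2 - 2*28 = -54.
(integral K dA)/pi = 2*chi = 2*(-54) = -108

-108


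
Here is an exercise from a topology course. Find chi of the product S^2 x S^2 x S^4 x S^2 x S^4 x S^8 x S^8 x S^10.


chi is multiplicative: chi(X x Y) = chi(X) chi(Y).
Each even-dim sphere has chi = 2. There are 8 factors.
chi = 2^8 = 256

256


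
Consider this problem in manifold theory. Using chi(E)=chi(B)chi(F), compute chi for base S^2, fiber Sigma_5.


chi(S^2) = 2 (n even), chi(Sigma_5) = 2 - 2*5 = -8.
chi(E) = 2 * (-8) = -16

-16


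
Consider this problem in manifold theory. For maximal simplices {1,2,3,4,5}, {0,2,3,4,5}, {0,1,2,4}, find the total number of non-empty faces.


Each maximal simplex on m vertices has 2^m - 1 nonempty faces.
Take the union (dedupe shared faces).
Total distinct faces = 51

51


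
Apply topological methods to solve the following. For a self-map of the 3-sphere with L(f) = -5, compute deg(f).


L(f) = 1 + (-1)^3 deg(f) on S^3.
-5 = 1 + (-1)^3 * deg(f)
(-1)^3 * deg(f) = -6
deg(f) = 6

6


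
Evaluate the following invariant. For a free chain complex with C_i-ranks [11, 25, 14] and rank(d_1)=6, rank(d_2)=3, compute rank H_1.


rank H_k = rank(ker d_k) - rank(im d_{k+1}).
rank(ker d_1) = rank(C_1) - rank(d_1) = 25 - 6 = 19.
rank(im d_{1+1}) = 3.
rank H_1 = 19 - 3 = 16

16


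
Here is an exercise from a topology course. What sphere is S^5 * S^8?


Join of spheres: S^m * S^n = S^{m+n+1}.
dim = 5 + 8 + 1 = 14

14


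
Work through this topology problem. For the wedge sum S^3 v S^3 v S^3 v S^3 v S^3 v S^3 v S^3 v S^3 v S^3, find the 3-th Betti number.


For a wedge of spheres, H_k (k>0) is free on one generator per sphere of dimension k.
Spheres of dimension 3: count = 9.
b_3 = 9

9


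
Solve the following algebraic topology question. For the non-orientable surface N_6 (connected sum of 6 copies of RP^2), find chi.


For a non-orientable closed surface with k crosscaps: chi = 2 - k.
Here k = 6.
chi = 2 - 6 = -4

-4


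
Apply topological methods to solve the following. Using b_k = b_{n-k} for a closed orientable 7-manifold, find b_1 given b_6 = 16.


Poincare duality for closed orientable n-manifolds: b_k = b_{n-k}.
Here n = 7, so b_1 = b_6 = 16

16


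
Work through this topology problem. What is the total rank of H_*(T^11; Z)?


b_k(T^11) = C(11,k), so the sum over k is sum_k C(11,k) = 2^11.
Total = 2^11 = 2048

2048


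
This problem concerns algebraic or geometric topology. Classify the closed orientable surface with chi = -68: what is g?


chi = 2 - 2g for closed orientable surfaces.
-68 = 2 - 2g
2g = 2 - (-68) = 70
g = 35

35


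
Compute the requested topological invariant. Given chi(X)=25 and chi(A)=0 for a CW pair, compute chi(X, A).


Relative Euler characteristic: chi(X, A) = chi(X) - chi(A).
= 25 - (0) = 25

25


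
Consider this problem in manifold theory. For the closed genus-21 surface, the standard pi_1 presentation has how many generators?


Standard presentation: pi_1(Sigma_g) = <a_1,b_1,...,a_g,b_g | [a_1,b_1]...[a_g,b_g] = 1>.
Number of generators = 2g = 2*21 = 42

42


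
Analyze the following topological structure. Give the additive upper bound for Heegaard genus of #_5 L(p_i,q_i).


Heegaard genus satisfies g(A#B) <= g(A) + g(B).
Each lens space has g = 1.
Upper bound: 5 * 1 = 5

5


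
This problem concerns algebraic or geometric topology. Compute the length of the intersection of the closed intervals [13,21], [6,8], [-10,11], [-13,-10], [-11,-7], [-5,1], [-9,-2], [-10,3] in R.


Intersection = [max(a_i), min(b_i)] = [13, -10].
Since 13 > -10, the intersection is empty.
Length = 0

0


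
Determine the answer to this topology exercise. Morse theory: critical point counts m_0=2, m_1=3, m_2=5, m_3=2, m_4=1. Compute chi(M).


Morse theory: chi(M) = sum_k (-1)^k m_k where m_k = #(index-k critical points).
= (2) + (-3) + (5) + (-2) + (1) = 3

3


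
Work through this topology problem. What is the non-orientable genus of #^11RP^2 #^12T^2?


Since a >= 1, the sum is non-orientable; each T^2 can be replaced by RP^2 # RP^2 (since T^2#RP^2 = 3RP^2).
Total crosscaps k = 11 + 2*12 = 35.
Check via chi: chi = 11*1 + 12*0 - (11+12-1)*2 = -33 = 2 - k = -33. Consistent.

35


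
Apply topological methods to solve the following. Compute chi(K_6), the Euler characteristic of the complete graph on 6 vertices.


K_6: V = 6, E = C(6,2) = 15.
chi = V - E = 6 - 15 = -9

-9


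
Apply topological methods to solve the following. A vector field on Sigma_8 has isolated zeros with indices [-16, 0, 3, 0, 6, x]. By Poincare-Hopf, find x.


Poincare-Hopf: sum of indices = chi(M).
chi(Sigma_8) = 2 - 2*8 = -14.
Sum of known indices = -7.
x = chi - (sum known) = -14 - (-7) = -7

-7


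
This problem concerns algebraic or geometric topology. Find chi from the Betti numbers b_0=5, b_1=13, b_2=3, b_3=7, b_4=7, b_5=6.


chi = sum_k (-1)^k b_k.
= (5) + (-13) + (3) + (-7) + (7) + (-6)
= -11

-11


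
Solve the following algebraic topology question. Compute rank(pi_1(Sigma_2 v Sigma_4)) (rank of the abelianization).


For a wedge: H_1(A v B) = H_1(A) + H_1(B).
b_1(Sigma_2) = 4, b_1(Sigma_4) = 8.
b_1 = 4 + 8 = 12

12


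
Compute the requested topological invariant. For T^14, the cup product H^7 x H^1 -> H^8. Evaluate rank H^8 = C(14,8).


Cup product: H^p x H^q -> H^{p+q}; here p+q = 7+1 = 8.
rank H^k(T^n) = C(n,k).
C(14,8) = 3003

3003


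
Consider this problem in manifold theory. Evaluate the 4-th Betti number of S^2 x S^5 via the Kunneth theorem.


Each S^d has Poincare polynomial 1 + t^d.
The product S^2 x S^5 has Poincare polynomial prod(1+t^d_i).
Expanding: b_0=1, b_2=1, b_5=1, b_7=1.
b_4 = 0

0


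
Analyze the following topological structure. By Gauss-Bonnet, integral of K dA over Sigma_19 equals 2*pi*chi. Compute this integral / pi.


Gauss-Bonnet: integral K dA = 2*pi*chi(M).
chi(Sigma_19) = 2 - 2*19 = -36.
(integral K dA)/pi = 2*chi = 2*(-36) = -72

-72


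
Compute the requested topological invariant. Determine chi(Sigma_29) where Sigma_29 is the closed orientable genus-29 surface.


For a closed orientable surface of genus g: chi = 2 - 2g.
Here g = 29.
chi = 2 - 2*29 = 2 - 58 = -56

-56


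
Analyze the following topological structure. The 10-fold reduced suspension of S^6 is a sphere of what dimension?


Each suspension raises dimension by 1: Sigma S^n = S^{n+1}.
Sigma^10 S^6 = S^{6+10} = S^16

16


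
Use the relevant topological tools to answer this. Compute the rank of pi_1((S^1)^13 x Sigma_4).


pi_1(A x B) = pi_1(A) x pi_1(B); rank of abelianization = b_1.
b_1(T^13) = 13, b_1(Sigma_4) = 2*4 = 8.
b_1(product) = 13 + 8 = 21

21


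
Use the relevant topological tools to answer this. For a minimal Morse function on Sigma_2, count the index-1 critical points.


A perfect Morse function has m_k = b_k.
For Sigma_2: b_0=1, b_1=2g=4, b_2=1.
Saddles m_1 = 2g = 4

4


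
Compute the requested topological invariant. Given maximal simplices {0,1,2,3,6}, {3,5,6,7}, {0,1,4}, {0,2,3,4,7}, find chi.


Enumerate all faces; f-vector: f_0=8, f_1=22, f_2=24, f_3=11, f_4=2.
chi = sum (-1)^k f_k = 1

1


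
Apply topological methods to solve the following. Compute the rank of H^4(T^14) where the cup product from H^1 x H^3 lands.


Cup product: H^p x H^q -> H^{p+q}; here p+q = 1+3 = 4.
rank H^k(T^n) = C(n,k).
C(14,4) = 1001

1001


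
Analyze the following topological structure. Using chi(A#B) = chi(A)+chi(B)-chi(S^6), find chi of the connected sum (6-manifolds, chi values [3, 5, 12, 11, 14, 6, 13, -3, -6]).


For n-manifolds: chi(A#B) = chi(A) + chi(B) - chi(S^6).
chi(S^6) = 1 + (-1)^6 = 2.
chi(#) = (sum chi_i) - (9-1)*chi(S^6) = 55 - 8*2 = 39

39


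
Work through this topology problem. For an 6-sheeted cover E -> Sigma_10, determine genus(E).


For an n-sheeted cover: chi(E) = n * chi(B).
chi(Sigma_10) = 2 - 2*10 = -18.
chi(E) = 6 * (-18) = -108.
genus(E) = (2 - chi(E))/2 = (2 - (-108))/2 = 110/2 = 55

55


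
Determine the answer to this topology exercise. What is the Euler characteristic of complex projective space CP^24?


CP^24 has one cell in each even dimension 0, 2, ..., 2*24 (24+1 cells total).
All cells are even-dimensional, so chi = number of cells.
chi = 24 + 1 = 25

25


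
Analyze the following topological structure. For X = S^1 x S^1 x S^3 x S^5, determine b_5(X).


Each S^d has Poincare polynomial 1 + t^d.
The product S^1 x S^1 x S^3 x S^5 has Poincare polynomial prod(1+t^d_i).
Expanding: b_0=1, b_1=2, b_2=1, b_3=1, b_4=2, b_5=2, b_6=2, b_7=1, b_8=1, b_9=2, b_10=1.
b_5 = 2

2


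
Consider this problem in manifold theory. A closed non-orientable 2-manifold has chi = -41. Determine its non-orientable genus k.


chi = 2 - k for closed non-orientable surfaces with k crosscaps.
-41 = 2 - k
k = 2 - (-41) = 43

43


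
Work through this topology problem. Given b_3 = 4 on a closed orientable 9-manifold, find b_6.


Poincare duality for closed orientable n-manifolds: b_k = b_{n-k}.
Here n = 9, so b_6 = b_3 = 4

4


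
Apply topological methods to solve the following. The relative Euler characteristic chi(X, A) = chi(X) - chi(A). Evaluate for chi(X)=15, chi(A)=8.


Relative Euler characteristic: chi(X, A) = chi(X) - chi(A).
= 15 - (8) = 7

7


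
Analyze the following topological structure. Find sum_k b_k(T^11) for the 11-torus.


b_k(T^11) = C(11,k), so the sum over k is sum_k C(11,k) = 2^11.
Total = 2^11 = 2048

2048


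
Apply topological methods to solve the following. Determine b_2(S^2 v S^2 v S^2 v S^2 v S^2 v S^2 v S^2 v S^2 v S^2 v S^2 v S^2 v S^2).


For a wedge of spheres, H_k (k>0) is free on one generator per sphere of dimension k.
Spheres of dimension 2: count = 12.
b_2 = 12

12


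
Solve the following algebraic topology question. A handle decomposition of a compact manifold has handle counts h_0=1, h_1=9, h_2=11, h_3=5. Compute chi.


Handles of index k contribute (-1)^k to chi (same as CW cells).
chi = (1) + (-9) + (11) + (-5) = -2

-2


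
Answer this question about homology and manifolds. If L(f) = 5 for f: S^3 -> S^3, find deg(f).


L(f) = 1 + (-1)^3 deg(f) on S^3.
5 = 1 + (-1)^3 * deg(f)
(-1)^3 * deg(f) = 4
deg(f) = -4

-4


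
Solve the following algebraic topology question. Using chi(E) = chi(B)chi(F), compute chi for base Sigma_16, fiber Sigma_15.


For a fiber bundle F -> E -> B (with CW structure): chi(E) = chi(B) * chi(F).
chi(Sigma_16) = -30, chi(Sigma_15) = -28.
chi(E) = (-30) * (-28) = 840

840


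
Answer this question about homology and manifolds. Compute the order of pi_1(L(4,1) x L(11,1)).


pi_1(X x Y) = pi_1(X) x pi_1(Y).
pi_1(L(4,1)) = Z/4, pi_1(L(11,1)) = Z/11.
|Z/4 x Z/11| = 4 * 11 = 44

44


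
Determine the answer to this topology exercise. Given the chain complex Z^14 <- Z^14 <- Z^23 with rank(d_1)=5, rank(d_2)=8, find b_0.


rank H_k = rank(ker d_k) - rank(im d_{k+1}).
rank(ker d_0) = rank(C_0) - rank(d_0) = 14 - 0 = 14.
rank(im d_{0+1}) = 5.
rank H_0 = 14 - 5 = 9

9


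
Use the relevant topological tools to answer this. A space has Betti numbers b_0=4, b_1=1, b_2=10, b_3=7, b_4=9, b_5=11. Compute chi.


chi = sum_k (-1)^k b_k.
= (4) + (-1) + (10) + (-7) + (9) + (-11)
= 4

4


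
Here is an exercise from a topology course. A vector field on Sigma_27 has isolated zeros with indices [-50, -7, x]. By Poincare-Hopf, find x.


Poincare-Hopf: sum of indices = chi(M).
chi(Sigma_27) = 2 - 2*27 = -52.
Sum of known indices = -57.
x = chi - (sum known) = -52 - (-57) = 5

5


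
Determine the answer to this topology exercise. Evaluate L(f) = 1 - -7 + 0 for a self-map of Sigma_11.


L(f) = tr(f_0*) - tr(f_1*) + tr(f_2*).
= 1 - (-7) + (0)
= 8

8


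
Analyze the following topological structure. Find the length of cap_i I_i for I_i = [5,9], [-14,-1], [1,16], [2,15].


Intersection = [max(a_i), min(b_i)] = [5, -1].
Since 5 > -1, the intersection is empty.
Length = 0

0


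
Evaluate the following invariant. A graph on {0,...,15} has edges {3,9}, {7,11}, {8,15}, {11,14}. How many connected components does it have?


Run DFS/union-find over 16 vertices.
V = 16, E = 4.
Number of components = 12

12


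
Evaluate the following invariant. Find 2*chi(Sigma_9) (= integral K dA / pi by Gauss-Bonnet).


Gauss-Bonnet: integral K dA = 2*pi*chi(M).
chi(Sigma_9) = 2 - 2*9 = -16.
(integral K dA)/pi = 2*chi = 2*(-16) = -32

-32


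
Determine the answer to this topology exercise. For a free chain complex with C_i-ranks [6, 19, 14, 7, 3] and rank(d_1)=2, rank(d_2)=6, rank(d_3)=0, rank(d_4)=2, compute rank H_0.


rank H_k = rank(ker d_k) - rank(im d_{k+1}).
rank(ker d_0) = rank(C_0) - rank(d_0) = 6 - 0 = 6.
rank(im d_{0+1}) = 2.
rank H_0 = 6 - 2 = 4

4
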